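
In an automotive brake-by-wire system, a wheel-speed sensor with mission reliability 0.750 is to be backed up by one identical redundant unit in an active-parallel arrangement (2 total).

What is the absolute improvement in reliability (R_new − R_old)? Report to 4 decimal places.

R_before = 0.750
R_after = 1 − (1 − 0.750)^2 = 0.9375
ΔR = 0.9375 − 0.750 = 0.1875

0.1875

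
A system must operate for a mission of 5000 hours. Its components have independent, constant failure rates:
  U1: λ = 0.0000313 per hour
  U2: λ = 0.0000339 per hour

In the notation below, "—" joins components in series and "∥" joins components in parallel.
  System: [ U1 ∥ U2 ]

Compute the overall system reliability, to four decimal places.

0.9774

R(U1) = exp(−0.0000313 × 5000) = 0.855132
R(U2) = exp(−0.0000339 × 5000) = 0.844087
Parallel (U1 and U2): 1 − (1 − 0.855132)(1 − 0.844087) = 0.9774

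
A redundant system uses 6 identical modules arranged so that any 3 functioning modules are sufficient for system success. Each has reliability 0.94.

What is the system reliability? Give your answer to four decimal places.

0.9998

R = Σ_{i=3}^{6} C(6,i) p^i (1−p)^{6−i} with p = 0.94
C(6,3)·0.94^3·0.06^3 = 0.003588
C(6,4)·0.94^4·0.06^2 = 0.042160
C(6,5)·0.94^5·0.06^1 = 0.264205
C(6,6)·0.94^6·0.06^0 = 0.689870
Sum = 0.9998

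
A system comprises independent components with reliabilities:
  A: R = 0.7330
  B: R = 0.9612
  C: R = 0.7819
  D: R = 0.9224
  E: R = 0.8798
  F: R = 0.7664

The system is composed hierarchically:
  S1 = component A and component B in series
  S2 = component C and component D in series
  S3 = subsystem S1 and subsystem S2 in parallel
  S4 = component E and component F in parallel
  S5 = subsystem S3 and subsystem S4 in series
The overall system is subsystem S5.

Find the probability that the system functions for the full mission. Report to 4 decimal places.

0.8919

Series (A and B): 0.733000 × 0.961200 = 0.704560
Series (C and D): 0.781900 × 0.922400 = 0.721225
Parallel ([0.704560] and [0.721225]): 1 − (1 − 0.704560)(1 − 0.721225) = 0.917639
Parallel (E and F): 1 − (1 − 0.879800)(1 − 0.766400) = 0.971921
Series ([0.917639] and [0.971921]): 0.917639 × 0.971921 = 0.8919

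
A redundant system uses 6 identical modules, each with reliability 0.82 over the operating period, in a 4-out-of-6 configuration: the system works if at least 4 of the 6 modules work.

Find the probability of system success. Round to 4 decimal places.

R = Σ_{i=4}^{6} C(6,i) p^i (1−p)^{6−i} with p = 0.82
C(6,4)·0.82^4·0.18^2 = 0.219731
C(6,5)·0.82^5·0.18^1 = 0.400399
C(6,6)·0.82^6·0.18^0 = 0.304007
Sum = 0.9241

0.9241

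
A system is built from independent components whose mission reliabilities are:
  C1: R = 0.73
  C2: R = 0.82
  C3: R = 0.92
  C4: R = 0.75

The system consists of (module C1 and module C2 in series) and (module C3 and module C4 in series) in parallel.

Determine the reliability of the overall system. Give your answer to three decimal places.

Series (C1 and C2): 0.73000 × 0.82000 = 0.59860
Series (C3 and C4): 0.92000 × 0.75000 = 0.69000
Parallel ([0.59860] and [0.69000]): 1 − (1 − 0.59860)(1 − 0.69000) = 0.876

0.876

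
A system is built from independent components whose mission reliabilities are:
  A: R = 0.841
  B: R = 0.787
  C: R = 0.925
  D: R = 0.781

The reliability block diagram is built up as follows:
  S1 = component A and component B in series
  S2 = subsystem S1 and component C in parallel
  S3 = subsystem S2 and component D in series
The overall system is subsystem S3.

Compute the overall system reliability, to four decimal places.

Series (A and B): 0.841000 × 0.787000 = 0.661867
Parallel ([0.661867] and C): 1 − (1 − 0.661867)(1 − 0.925000) = 0.974640
Series ([0.974640] and D): 0.974640 × 0.781000 = 0.7612

0.7612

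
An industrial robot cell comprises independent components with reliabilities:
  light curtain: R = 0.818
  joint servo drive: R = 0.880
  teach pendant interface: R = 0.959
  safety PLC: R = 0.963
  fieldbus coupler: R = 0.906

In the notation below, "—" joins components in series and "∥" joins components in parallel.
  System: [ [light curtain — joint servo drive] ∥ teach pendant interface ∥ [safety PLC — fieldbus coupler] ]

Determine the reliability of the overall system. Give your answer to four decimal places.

Series (light curtain and joint servo drive): 0.818000 × 0.880000 = 0.719840
Series (safety PLC and fieldbus coupler): 0.963000 × 0.906000 = 0.872478
Parallel ([0.719840], teach pendant interface, and [0.872478]): 1 − (1 − 0.719840)(1 − 0.959000)(1 − 0.872478) = 0.9985

0.9985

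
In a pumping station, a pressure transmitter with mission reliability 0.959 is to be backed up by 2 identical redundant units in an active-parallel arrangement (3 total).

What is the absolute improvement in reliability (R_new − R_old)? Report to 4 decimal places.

0.0409

R_before = 0.959
R_after = 1 − (1 − 0.959)^3 = 0.9999
ΔR = 0.9999 − 0.959 = 0.0409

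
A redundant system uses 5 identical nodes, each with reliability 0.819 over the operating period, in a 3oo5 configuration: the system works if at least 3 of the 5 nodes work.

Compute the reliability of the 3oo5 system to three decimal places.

R = Σ_{i=3}^{5} C(5,i) p^i (1−p)^{5−i} with p = 0.819
C(5,3)·0.819^3·0.181^2 = 0.17997
C(5,4)·0.819^4·0.181^1 = 0.40718
C(5,5)·0.819^5·0.181^0 = 0.36848
Sum = 0.956

0.956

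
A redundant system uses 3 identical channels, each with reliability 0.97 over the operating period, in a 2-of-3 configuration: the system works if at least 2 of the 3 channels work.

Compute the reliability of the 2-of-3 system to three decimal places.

0.997

R = Σ_{i=2}^{3} C(3,i) p^i (1−p)^{3−i} with p = 0.97
C(3,2)·0.97^2·0.03^1 = 0.08468
C(3,3)·0.97^3·0.03^0 = 0.91267
Sum = 0.997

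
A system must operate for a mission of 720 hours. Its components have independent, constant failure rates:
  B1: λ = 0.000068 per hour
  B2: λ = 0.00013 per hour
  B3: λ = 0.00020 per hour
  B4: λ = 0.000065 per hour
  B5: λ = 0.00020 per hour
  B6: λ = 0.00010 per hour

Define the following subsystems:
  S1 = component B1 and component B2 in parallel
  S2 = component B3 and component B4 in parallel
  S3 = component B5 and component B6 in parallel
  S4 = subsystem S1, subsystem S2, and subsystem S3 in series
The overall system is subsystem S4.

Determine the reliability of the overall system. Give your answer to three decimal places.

0.980

R(B1) = exp(−0.000068 × 720) = 0.95222
R(B2) = exp(−0.00013 × 720) = 0.91065
R(B3) = exp(−0.00020 × 720) = 0.86589
R(B4) = exp(−0.000065 × 720) = 0.95428
R(B5) = exp(−0.00020 × 720) = 0.86589
R(B6) = exp(−0.00010 × 720) = 0.93053
Parallel (B1 and B2): 1 − (1 − 0.95222)(1 − 0.91065) = 0.99573
Parallel (B3 and B4): 1 − (1 − 0.86589)(1 − 0.95428) = 0.99387
Parallel (B5 and B6): 1 − (1 − 0.86589)(1 − 0.93053) = 0.99068
Series ([0.99573], [0.99387], and [0.99068]): 0.99573 × 0.99387 × 0.99068 = 0.980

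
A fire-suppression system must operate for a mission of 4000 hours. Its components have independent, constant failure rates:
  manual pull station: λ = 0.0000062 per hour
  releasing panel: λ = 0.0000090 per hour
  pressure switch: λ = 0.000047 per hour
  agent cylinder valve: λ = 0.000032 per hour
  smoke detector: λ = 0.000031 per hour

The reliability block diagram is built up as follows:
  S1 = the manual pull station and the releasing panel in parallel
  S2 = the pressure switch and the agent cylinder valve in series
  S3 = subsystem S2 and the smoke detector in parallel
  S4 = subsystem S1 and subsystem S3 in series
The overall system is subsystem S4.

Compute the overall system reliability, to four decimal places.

0.9676

R(manual pull station) = exp(−0.0000062 × 4000) = 0.975505
R(releasing panel) = exp(−0.0000090 × 4000) = 0.964640
R(pressure switch) = exp(−0.000047 × 4000) = 0.828615
R(agent cylinder valve) = exp(−0.000032 × 4000) = 0.879853
R(smoke detector) = exp(−0.000031 × 4000) = 0.883380
Parallel (manual pull station and releasing panel): 1 − (1 − 0.975505)(1 − 0.964640) = 0.999134
Series (pressure switch and agent cylinder valve): 0.828615 × 0.879853 = 0.729059
Parallel ([0.729059] and smoke detector): 1 − (1 − 0.729059)(1 − 0.883380) = 0.968403
Series ([0.999134] and [0.968403]): 0.999134 × 0.968403 = 0.9676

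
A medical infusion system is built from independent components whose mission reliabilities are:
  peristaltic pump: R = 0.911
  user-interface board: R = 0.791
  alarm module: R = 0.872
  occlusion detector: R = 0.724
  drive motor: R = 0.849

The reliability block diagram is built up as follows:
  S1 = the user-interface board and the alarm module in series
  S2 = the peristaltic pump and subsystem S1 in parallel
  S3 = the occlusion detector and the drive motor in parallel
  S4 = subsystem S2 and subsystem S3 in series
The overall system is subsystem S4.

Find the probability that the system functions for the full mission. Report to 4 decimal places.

0.9319

Series (user-interface board and alarm module): 0.791000 × 0.872000 = 0.689752
Parallel (peristaltic pump and [0.689752]): 1 − (1 − 0.911000)(1 − 0.689752) = 0.972388
Parallel (occlusion detector and drive motor): 1 − (1 − 0.724000)(1 − 0.849000) = 0.958324
Series ([0.972388] and [0.958324]): 0.972388 × 0.958324 = 0.9319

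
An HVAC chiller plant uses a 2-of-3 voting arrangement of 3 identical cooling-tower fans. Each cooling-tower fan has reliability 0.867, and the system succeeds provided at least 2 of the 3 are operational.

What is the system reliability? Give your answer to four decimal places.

0.9516

R = Σ_{i=2}^{3} C(3,i) p^i (1−p)^{3−i} with p = 0.867
C(3,2)·0.867^2·0.133^1 = 0.299924
C(3,3)·0.867^3·0.133^0 = 0.651714
Sum = 0.9516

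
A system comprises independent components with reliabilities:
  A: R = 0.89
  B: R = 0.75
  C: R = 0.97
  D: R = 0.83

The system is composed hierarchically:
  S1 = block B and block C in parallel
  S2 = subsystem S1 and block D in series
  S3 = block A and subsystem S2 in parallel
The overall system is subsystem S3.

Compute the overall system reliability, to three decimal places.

Parallel (B and C): 1 − (1 − 0.75000)(1 − 0.97000) = 0.99250
Series ([0.99250] and D): 0.99250 × 0.83000 = 0.82378
Parallel (A and [0.82378]): 1 − (1 − 0.89000)(1 − 0.82378) = 0.981

0.981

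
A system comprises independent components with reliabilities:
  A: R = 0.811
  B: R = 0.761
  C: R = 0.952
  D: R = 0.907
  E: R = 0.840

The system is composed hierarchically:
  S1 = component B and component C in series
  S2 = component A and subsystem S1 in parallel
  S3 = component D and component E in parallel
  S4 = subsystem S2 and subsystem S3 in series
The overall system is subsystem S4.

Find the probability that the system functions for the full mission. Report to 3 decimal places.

Series (B and C): 0.76100 × 0.95200 = 0.72447
Parallel (A and [0.72447]): 1 − (1 − 0.81100)(1 − 0.72447) = 0.94792
Parallel (D and E): 1 − (1 − 0.90700)(1 − 0.84000) = 0.98512
Series ([0.94792] and [0.98512]): 0.94792 × 0.98512 = 0.934

0.934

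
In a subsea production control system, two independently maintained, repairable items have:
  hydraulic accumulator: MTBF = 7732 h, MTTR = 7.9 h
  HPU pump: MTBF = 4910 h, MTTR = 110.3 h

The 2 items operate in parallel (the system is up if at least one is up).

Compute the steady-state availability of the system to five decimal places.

A(hydraulic accumulator) = MTBF/(MTBF+MTTR) = 7732/(7732+7.9) = 0.998979
A(HPU pump) = MTBF/(MTBF+MTTR) = 4910/(4910+110.3) = 0.978029
Parallel availability: 1 − (1 − 0.998979)(1 − 0.978029) = 0.99998

0.99998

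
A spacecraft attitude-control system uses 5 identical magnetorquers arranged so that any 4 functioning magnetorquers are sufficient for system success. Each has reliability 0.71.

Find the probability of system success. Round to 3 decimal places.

R = Σ_{i=4}^{5} C(5,i) p^i (1−p)^{5−i} with p = 0.71
C(5,4)·0.71^4·0.29^1 = 0.36847
C(5,5)·0.71^5·0.29^0 = 0.18042
Sum = 0.549

0.549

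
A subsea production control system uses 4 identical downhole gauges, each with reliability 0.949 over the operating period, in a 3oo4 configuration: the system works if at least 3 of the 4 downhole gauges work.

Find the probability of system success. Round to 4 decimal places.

R = Σ_{i=3}^{4} C(4,i) p^i (1−p)^{4−i} with p = 0.949
C(4,3)·0.949^3·0.051^1 = 0.174353
C(4,4)·0.949^4·0.051^0 = 0.811082
Sum = 0.9854

0.9854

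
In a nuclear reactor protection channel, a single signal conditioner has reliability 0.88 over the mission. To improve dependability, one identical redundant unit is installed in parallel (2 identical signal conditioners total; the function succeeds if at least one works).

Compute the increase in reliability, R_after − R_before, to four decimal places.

R_before = 0.88
R_after = 1 − (1 − 0.88)^2 = 0.9856
ΔR = 0.9856 − 0.88 = 0.1056

0.1056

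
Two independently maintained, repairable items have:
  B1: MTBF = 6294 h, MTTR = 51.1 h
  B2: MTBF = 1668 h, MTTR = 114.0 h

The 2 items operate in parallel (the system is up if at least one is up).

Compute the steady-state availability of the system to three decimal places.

0.999

A(B1) = MTBF/(MTBF+MTTR) = 6294/(6294+51.1) = 0.991947
A(B2) = MTBF/(MTBF+MTTR) = 1668/(1668+114.0) = 0.936027
Parallel availability: 1 − (1 − 0.991947)(1 − 0.936027) = 0.999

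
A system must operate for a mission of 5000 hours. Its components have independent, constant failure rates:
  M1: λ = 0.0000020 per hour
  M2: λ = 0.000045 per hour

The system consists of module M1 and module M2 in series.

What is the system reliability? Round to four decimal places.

R(M1) = exp(−0.0000020 × 5000) = 0.990050
R(M2) = exp(−0.000045 × 5000) = 0.798516
Series (M1 and M2): 0.990050 × 0.798516 = 0.7906

0.7906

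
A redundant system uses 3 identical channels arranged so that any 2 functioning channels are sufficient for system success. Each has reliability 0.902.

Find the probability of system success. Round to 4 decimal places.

0.9731

R = Σ_{i=2}^{3} C(3,i) p^i (1−p)^{3−i} with p = 0.902
C(3,2)·0.902^2·0.098^1 = 0.239200
C(3,3)·0.902^3·0.098^0 = 0.733871
Sum = 0.9731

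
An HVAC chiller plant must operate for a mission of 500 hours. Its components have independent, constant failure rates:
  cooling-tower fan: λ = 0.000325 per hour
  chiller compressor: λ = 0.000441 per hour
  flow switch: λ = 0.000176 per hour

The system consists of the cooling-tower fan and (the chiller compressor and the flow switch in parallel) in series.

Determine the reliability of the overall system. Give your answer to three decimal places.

0.836

R(cooling-tower fan) = exp(−0.000325 × 500) = 0.85002
R(chiller compressor) = exp(−0.000441 × 500) = 0.80212
R(flow switch) = exp(−0.000176 × 500) = 0.91576
Parallel (chiller compressor and flow switch): 1 − (1 − 0.80212)(1 − 0.91576) = 0.98333
Series (cooling-tower fan and [0.98333]): 0.85002 × 0.98333 = 0.836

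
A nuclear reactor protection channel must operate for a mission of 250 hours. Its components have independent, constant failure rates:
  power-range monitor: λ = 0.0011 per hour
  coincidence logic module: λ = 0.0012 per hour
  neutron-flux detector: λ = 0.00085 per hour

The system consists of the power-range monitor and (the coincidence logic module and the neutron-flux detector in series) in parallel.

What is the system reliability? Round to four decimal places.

0.9036

R(power-range monitor) = exp(−0.0011 × 250) = 0.759572
R(coincidence logic module) = exp(−0.0012 × 250) = 0.740818
R(neutron-flux detector) = exp(−0.00085 × 250) = 0.808560
Series (coincidence logic module and neutron-flux detector): 0.740818 × 0.808560 = 0.598996
Parallel (power-range monitor and [0.598996]): 1 − (1 − 0.759572)(1 − 0.598996) = 0.9036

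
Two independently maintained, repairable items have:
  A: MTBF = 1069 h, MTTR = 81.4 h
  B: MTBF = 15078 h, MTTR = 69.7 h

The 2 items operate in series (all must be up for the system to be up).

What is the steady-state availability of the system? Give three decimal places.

A(A) = MTBF/(MTBF+MTTR) = 1069/(1069+81.4) = 0.929242
A(B) = MTBF/(MTBF+MTTR) = 15078/(15078+69.7) = 0.995399
Series availability: 0.929242 × 0.995399 = 0.925

0.925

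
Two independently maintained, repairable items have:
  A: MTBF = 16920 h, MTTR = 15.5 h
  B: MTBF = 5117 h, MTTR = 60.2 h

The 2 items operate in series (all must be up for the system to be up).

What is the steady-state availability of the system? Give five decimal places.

A(A) = MTBF/(MTBF+MTTR) = 16920/(16920+15.5) = 0.999085
A(B) = MTBF/(MTBF+MTTR) = 5117/(5117+60.2) = 0.988372
Series availability: 0.999085 × 0.988372 = 0.98747

0.98747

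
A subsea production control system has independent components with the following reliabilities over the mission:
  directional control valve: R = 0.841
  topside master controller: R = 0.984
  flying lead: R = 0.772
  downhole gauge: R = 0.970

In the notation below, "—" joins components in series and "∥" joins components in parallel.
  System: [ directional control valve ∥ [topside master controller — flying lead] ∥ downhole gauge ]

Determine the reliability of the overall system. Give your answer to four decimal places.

Series (topside master controller and flying lead): 0.984000 × 0.772000 = 0.759648
Parallel (directional control valve, [0.759648], and downhole gauge): 1 − (1 − 0.841000)(1 − 0.759648)(1 − 0.970000) = 0.9989

0.9989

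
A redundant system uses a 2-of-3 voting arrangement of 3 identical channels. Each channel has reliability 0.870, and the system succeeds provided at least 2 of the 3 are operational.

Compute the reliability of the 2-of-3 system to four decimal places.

0.9537

R = Σ_{i=2}^{3} C(3,i) p^i (1−p)^{3−i} with p = 0.870
C(3,2)·0.870^2·0.130^1 = 0.295191
C(3,3)·0.870^3·0.130^0 = 0.658503
Sum = 0.9537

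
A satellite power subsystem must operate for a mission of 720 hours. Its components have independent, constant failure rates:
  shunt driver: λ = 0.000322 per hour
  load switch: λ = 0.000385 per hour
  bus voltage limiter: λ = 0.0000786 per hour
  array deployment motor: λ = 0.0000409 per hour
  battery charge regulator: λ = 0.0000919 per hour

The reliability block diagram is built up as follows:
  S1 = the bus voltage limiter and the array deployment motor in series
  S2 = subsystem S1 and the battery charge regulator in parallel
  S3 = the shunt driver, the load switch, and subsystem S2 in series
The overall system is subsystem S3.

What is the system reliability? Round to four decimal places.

0.5979

R(shunt driver) = exp(−0.000322 × 720) = 0.793073
R(load switch) = exp(−0.000385 × 720) = 0.757903
R(bus voltage limiter) = exp(−0.0000786 × 720) = 0.944980
R(array deployment motor) = exp(−0.0000409 × 720) = 0.970981
R(battery charge regulator) = exp(−0.0000919 × 720) = 0.935974
Series (bus voltage limiter and array deployment motor): 0.944980 × 0.970981 = 0.917558
Parallel ([0.917558] and battery charge regulator): 1 − (1 − 0.917558)(1 − 0.935974) = 0.994722
Series (shunt driver, load switch, and [0.994722]): 0.793073 × 0.757903 × 0.994722 = 0.5979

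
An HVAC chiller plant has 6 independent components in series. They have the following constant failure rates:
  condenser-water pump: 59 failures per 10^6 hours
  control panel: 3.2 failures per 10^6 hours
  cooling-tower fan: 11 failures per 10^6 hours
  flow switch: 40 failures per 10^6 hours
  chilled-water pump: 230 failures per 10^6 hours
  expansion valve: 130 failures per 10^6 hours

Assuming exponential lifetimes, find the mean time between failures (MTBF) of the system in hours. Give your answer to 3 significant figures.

2110

Series of exponential components: λ_sys = Σ λ_i
λ_sys = 0.000059 + 0.0000032 + 0.000011 + 0.000040 + 0.00023 + 0.00013 = 4.7320e-04 /h
MTBF = 1 / λ_sys = 2110 h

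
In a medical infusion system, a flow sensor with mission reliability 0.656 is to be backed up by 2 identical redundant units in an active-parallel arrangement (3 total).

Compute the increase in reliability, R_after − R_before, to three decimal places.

0.303

R_before = 0.656
R_after = 1 − (1 − 0.656)^3 = 0.959
ΔR = 0.959 − 0.656 = 0.303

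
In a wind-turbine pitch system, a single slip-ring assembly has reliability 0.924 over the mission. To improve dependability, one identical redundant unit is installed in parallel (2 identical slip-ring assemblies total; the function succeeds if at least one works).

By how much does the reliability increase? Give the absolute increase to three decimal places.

0.070

R_before = 0.924
R_after = 1 − (1 − 0.924)^2 = 0.994
ΔR = 0.994 − 0.924 = 0.070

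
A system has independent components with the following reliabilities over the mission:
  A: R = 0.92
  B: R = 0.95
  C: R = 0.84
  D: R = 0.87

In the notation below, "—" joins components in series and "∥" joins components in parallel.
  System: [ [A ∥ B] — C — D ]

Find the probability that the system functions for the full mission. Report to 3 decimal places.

0.728

Parallel (A and B): 1 − (1 − 0.92000)(1 − 0.95000) = 0.99600
Series ([0.99600], C, and D): 0.99600 × 0.84000 × 0.87000 = 0.728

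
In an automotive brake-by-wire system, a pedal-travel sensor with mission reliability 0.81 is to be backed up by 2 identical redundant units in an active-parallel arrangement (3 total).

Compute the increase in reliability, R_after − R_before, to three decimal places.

0.183

R_before = 0.81
R_after = 1 − (1 − 0.81)^3 = 0.993
ΔR = 0.993 − 0.81 = 0.183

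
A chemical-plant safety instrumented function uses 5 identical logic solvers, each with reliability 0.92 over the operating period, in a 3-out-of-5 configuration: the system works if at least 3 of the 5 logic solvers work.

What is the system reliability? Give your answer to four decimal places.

0.9955

R = Σ_{i=3}^{5} C(5,i) p^i (1−p)^{5−i} with p = 0.92
C(5,3)·0.92^3·0.08^2 = 0.049836
C(5,4)·0.92^4·0.08^1 = 0.286557
C(5,5)·0.92^5·0.08^0 = 0.659082
Sum = 0.9955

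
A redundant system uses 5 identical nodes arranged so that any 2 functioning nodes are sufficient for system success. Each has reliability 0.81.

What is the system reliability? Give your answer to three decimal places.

R = Σ_{i=2}^{5} C(5,i) p^i (1−p)^{5−i} with p = 0.81
C(5,2)·0.81^2·0.19^3 = 0.04500
C(5,3)·0.81^3·0.19^2 = 0.19185
C(5,4)·0.81^4·0.19^1 = 0.40894
C(5,5)·0.81^5·0.19^0 = 0.34868
Sum = 0.994

0.994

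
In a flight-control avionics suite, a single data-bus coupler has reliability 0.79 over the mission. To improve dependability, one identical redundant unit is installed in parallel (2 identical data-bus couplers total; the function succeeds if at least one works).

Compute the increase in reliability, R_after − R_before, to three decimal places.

R_before = 0.79
R_after = 1 − (1 − 0.79)^2 = 0.956
ΔR = 0.956 − 0.79 = 0.166

0.166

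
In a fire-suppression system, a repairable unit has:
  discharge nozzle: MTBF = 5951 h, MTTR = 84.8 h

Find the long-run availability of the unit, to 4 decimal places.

A(discharge nozzle) = MTBF/(MTBF+MTTR) = 5951/(5951+84.8) = 0.9860

0.9860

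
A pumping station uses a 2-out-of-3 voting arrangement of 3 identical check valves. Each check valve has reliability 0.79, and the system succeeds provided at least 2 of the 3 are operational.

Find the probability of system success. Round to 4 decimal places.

0.8862

R = Σ_{i=2}^{3} C(3,i) p^i (1−p)^{3−i} with p = 0.79
C(3,2)·0.79^2·0.21^1 = 0.393183
C(3,3)·0.79^3·0.21^0 = 0.493039
Sum = 0.8862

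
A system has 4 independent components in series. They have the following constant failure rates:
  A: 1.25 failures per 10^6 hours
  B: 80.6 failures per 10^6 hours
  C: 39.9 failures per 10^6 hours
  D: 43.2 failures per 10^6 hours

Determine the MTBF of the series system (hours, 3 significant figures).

Series of exponential components: λ_sys = Σ λ_i
λ_sys = 0.00000125 + 0.0000806 + 0.0000399 + 0.0000432 = 1.6495e-04 /h
MTBF = 1 / λ_sys = 6060 h

6060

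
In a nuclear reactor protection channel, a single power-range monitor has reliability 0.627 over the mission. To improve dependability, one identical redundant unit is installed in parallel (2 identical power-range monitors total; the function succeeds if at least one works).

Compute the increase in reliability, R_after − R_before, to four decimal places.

0.2339

R_before = 0.627
R_after = 1 − (1 − 0.627)^2 = 0.8609
ΔR = 0.8609 − 0.627 = 0.2339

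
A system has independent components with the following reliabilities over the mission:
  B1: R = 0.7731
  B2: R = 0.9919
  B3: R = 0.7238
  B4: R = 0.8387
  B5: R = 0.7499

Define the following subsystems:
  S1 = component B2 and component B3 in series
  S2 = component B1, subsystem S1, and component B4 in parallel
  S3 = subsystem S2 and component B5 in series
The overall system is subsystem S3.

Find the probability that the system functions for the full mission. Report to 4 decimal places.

0.7422

Series (B2 and B3): 0.991900 × 0.723800 = 0.717937
Parallel (B1, [0.717937], and B4): 1 − (1 − 0.773100)(1 − 0.717937)(1 − 0.838700) = 0.989677
Series ([0.989677] and B5): 0.989677 × 0.749900 = 0.7422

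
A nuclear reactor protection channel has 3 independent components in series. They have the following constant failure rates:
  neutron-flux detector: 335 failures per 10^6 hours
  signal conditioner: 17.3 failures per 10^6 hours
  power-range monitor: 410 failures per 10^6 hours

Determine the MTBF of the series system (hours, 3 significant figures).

Series of exponential components: λ_sys = Σ λ_i
λ_sys = 0.000335 + 0.0000173 + 0.000410 = 7.6230e-04 /h
MTBF = 1 / λ_sys = 1310 h

1310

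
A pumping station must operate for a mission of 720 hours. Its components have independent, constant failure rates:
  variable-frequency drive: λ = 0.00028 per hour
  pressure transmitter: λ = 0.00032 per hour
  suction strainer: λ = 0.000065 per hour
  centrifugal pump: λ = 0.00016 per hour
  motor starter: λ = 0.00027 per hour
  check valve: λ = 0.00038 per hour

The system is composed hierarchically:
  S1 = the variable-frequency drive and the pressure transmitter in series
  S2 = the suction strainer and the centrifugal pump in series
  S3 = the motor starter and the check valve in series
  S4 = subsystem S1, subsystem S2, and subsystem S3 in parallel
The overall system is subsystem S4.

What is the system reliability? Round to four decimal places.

0.9804

R(variable-frequency drive) = exp(−0.00028 × 720) = 0.817422
R(pressure transmitter) = exp(−0.00032 × 720) = 0.794216
R(suction strainer) = exp(−0.000065 × 720) = 0.954278
R(centrifugal pump) = exp(−0.00016 × 720) = 0.891188
R(motor starter) = exp(−0.00027 × 720) = 0.823329
R(check valve) = exp(−0.00038 × 720) = 0.760636
Series (variable-frequency drive and pressure transmitter): 0.817422 × 0.794216 = 0.649210
Series (suction strainer and centrifugal pump): 0.954278 × 0.891188 = 0.850441
Series (motor starter and check valve): 0.823329 × 0.760636 = 0.626254
Parallel ([0.649210], [0.850441], and [0.626254]): 1 − (1 − 0.649210)(1 − 0.850441)(1 − 0.626254) = 0.9804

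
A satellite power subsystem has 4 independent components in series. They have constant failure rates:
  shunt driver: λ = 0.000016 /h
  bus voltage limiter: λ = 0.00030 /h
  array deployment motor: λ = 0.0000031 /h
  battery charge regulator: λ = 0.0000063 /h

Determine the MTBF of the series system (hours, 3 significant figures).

Series of exponential components: λ_sys = Σ λ_i
λ_sys = 0.000016 + 0.00030 + 0.0000031 + 0.0000063 = 3.2540e-04 /h
MTBF = 1 / λ_sys = 3070 h

3070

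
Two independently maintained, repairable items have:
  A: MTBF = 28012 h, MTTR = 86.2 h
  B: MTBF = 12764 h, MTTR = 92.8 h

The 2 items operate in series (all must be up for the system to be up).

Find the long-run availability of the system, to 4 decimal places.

0.9897

A(A) = MTBF/(MTBF+MTTR) = 28012/(28012+86.2) = 0.996932
A(B) = MTBF/(MTBF+MTTR) = 12764/(12764+92.8) = 0.992782
Series availability: 0.996932 × 0.992782 = 0.9897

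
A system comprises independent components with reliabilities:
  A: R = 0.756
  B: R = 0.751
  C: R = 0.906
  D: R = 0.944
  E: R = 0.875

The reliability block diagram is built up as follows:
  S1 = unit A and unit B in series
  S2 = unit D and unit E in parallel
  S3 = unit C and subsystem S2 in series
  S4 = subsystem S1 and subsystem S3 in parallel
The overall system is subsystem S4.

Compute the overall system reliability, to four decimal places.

0.9566

Series (A and B): 0.756000 × 0.751000 = 0.567756
Parallel (D and E): 1 − (1 − 0.944000)(1 − 0.875000) = 0.993000
Series (C and [0.993000]): 0.906000 × 0.993000 = 0.899658
Parallel ([0.567756] and [0.899658]): 1 − (1 − 0.567756)(1 − 0.899658) = 0.9566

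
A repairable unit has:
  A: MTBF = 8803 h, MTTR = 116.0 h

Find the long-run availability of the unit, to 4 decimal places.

A(A) = MTBF/(MTBF+MTTR) = 8803/(8803+116.0) = 0.9870

0.9870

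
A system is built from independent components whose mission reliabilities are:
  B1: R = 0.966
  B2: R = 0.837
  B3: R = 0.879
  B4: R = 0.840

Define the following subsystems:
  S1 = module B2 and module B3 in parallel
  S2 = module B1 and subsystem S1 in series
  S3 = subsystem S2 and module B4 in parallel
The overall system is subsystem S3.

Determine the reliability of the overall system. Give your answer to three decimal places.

0.992

Parallel (B2 and B3): 1 − (1 − 0.83700)(1 − 0.87900) = 0.98028
Series (B1 and [0.98028]): 0.96600 × 0.98028 = 0.94695
Parallel ([0.94695] and B4): 1 − (1 − 0.94695)(1 − 0.84000) = 0.992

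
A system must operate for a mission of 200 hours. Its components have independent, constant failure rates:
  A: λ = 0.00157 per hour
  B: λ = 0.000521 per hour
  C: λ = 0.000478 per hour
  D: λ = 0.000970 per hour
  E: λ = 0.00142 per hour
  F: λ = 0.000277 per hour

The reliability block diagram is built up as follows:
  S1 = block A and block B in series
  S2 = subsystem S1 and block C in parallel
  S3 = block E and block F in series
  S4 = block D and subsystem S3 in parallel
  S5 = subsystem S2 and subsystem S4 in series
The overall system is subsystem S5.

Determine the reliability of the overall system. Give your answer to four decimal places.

R(A) = exp(−0.00157 × 200) = 0.730519
R(B) = exp(−0.000521 × 200) = 0.901045
R(C) = exp(−0.000478 × 200) = 0.908827
R(D) = exp(−0.000970 × 200) = 0.823658
R(E) = exp(−0.00142 × 200) = 0.752767
R(F) = exp(−0.000277 × 200) = 0.946107
Series (A and B): 0.730519 × 0.901045 = 0.658230
Parallel ([0.658230] and C): 1 − (1 − 0.658230)(1 − 0.908827) = 0.968840
Series (E and F): 0.752767 × 0.946107 = 0.712198
Parallel (D and [0.712198]): 1 − (1 − 0.823658)(1 − 0.712198) = 0.949248
Series ([0.968840] and [0.949248]): 0.968840 × 0.949248 = 0.9197

0.9197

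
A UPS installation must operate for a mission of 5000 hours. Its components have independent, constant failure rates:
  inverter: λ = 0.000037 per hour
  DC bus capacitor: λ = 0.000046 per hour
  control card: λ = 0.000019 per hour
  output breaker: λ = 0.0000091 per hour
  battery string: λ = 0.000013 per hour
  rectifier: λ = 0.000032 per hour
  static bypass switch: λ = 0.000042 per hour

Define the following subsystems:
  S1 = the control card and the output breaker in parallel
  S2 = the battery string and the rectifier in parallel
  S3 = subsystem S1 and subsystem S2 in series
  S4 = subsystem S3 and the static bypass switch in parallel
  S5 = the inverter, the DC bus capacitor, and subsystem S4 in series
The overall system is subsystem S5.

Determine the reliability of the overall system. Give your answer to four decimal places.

R(inverter) = exp(−0.000037 × 5000) = 0.831104
R(DC bus capacitor) = exp(−0.000046 × 5000) = 0.794534
R(control card) = exp(−0.000019 × 5000) = 0.909373
R(output breaker) = exp(−0.0000091 × 5000) = 0.955520
R(battery string) = exp(−0.000013 × 5000) = 0.937067
R(rectifier) = exp(−0.000032 × 5000) = 0.852144
R(static bypass switch) = exp(−0.000042 × 5000) = 0.810584
Parallel (control card and output breaker): 1 − (1 − 0.909373)(1 − 0.955520) = 0.995969
Parallel (battery string and rectifier): 1 − (1 − 0.937067)(1 − 0.852144) = 0.990695
Series ([0.995969] and [0.990695]): 0.995969 × 0.990695 = 0.986702
Parallel ([0.986702] and static bypass switch): 1 − (1 − 0.986702)(1 − 0.810584) = 0.997481
Series (inverter, DC bus capacitor, and [0.997481]): 0.831104 × 0.794534 × 0.997481 = 0.6587

0.6587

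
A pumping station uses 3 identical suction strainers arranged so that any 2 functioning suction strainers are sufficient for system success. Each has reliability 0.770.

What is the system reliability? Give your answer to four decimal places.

R = Σ_{i=2}^{3} C(3,i) p^i (1−p)^{3−i} with p = 0.770
C(3,2)·0.770^2·0.230^1 = 0.409101
C(3,3)·0.770^3·0.230^0 = 0.456533
Sum = 0.8656

0.8656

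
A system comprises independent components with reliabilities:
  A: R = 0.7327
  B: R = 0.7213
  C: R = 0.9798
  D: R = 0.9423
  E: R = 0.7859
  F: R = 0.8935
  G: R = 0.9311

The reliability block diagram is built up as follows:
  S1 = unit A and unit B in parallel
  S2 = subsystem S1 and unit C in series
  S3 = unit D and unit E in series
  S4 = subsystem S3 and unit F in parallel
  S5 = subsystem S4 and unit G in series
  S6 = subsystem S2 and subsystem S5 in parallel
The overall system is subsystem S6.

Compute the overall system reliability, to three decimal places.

Parallel (A and B): 1 − (1 − 0.73270)(1 − 0.72130) = 0.92550
Series ([0.92550] and C): 0.92550 × 0.97980 = 0.90680
Series (D and E): 0.94230 × 0.78590 = 0.74055
Parallel ([0.74055] and F): 1 − (1 − 0.74055)(1 − 0.89350) = 0.97237
Series ([0.97237] and G): 0.97237 × 0.93110 = 0.90537
Parallel ([0.90680] and [0.90537]): 1 − (1 − 0.90680)(1 − 0.90537) = 0.991

0.991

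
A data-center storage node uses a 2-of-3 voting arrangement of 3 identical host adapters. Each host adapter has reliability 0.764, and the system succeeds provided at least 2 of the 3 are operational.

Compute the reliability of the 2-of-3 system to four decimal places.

R = Σ_{i=2}^{3} C(3,i) p^i (1−p)^{3−i} with p = 0.764
C(3,2)·0.764^2·0.236^1 = 0.413257
C(3,3)·0.764^3·0.236^0 = 0.445944
Sum = 0.8592

0.8592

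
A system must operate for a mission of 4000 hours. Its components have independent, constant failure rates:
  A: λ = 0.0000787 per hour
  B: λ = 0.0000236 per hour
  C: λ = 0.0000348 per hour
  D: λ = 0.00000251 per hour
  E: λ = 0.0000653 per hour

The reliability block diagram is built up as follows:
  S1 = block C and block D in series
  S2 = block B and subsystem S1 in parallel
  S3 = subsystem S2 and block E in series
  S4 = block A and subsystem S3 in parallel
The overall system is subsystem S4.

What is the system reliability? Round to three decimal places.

R(A) = exp(−0.0000787 × 4000) = 0.72993
R(B) = exp(−0.0000236 × 4000) = 0.90992
R(C) = exp(−0.0000348 × 4000) = 0.87005
R(D) = exp(−0.00000251 × 4000) = 0.99001
R(E) = exp(−0.0000653 × 4000) = 0.77013
Series (C and D): 0.87005 × 0.99001 = 0.86136
Parallel (B and [0.86136]): 1 − (1 − 0.90992)(1 − 0.86136) = 0.98751
Series ([0.98751] and E): 0.98751 × 0.77013 = 0.76051
Parallel (A and [0.76051]): 1 − (1 − 0.72993)(1 − 0.76051) = 0.935

0.935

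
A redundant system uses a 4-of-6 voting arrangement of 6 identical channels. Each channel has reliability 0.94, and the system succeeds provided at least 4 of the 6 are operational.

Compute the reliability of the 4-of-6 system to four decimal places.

R = Σ_{i=4}^{6} C(6,i) p^i (1−p)^{6−i} with p = 0.94
C(6,4)·0.94^4·0.06^2 = 0.042160
C(6,5)·0.94^5·0.06^1 = 0.264205
C(6,6)·0.94^6·0.06^0 = 0.689870
Sum = 0.9962

0.9962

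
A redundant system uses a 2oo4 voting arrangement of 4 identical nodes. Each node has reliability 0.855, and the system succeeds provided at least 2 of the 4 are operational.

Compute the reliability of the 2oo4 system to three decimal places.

R = Σ_{i=2}^{4} C(4,i) p^i (1−p)^{4−i} with p = 0.855
C(4,2)·0.855^2·0.145^2 = 0.09222
C(4,3)·0.855^3·0.145^1 = 0.36252
C(4,4)·0.855^4·0.145^0 = 0.53440
Sum = 0.989

0.989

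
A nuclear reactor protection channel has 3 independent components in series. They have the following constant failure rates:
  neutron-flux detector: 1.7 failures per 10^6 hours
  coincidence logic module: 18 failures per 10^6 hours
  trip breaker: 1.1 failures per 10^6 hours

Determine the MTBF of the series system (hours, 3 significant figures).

48100

Series of exponential components: λ_sys = Σ λ_i
λ_sys = 0.0000017 + 0.000018 + 0.0000011 = 2.0800e-05 /h
MTBF = 1 / λ_sys = 48100 h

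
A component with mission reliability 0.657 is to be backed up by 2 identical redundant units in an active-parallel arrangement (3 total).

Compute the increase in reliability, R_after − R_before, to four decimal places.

R_before = 0.657
R_after = 1 − (1 − 0.657)^3 = 0.9596
ΔR = 0.9596 − 0.657 = 0.3026

0.3026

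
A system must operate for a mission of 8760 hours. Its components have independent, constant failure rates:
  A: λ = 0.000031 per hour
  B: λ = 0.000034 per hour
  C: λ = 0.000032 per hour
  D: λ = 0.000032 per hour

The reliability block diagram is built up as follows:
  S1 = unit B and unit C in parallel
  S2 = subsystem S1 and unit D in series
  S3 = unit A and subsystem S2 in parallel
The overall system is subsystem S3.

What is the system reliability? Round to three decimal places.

0.931

R(A) = exp(−0.000031 × 8760) = 0.76219
R(B) = exp(−0.000034 × 8760) = 0.74242
R(C) = exp(−0.000032 × 8760) = 0.75554
R(D) = exp(−0.000032 × 8760) = 0.75554
Parallel (B and C): 1 − (1 − 0.74242)(1 − 0.75554) = 0.93703
Series ([0.93703] and D): 0.93703 × 0.75554 = 0.70796
Parallel (A and [0.70796]): 1 − (1 − 0.76219)(1 − 0.70796) = 0.931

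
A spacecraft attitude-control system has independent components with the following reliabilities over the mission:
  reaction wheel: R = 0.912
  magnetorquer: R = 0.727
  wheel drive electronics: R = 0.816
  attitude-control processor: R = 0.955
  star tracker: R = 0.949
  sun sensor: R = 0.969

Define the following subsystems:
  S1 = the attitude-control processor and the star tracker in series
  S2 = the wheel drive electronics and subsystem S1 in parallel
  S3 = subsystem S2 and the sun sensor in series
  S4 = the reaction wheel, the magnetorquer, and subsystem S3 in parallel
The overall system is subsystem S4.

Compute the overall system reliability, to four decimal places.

0.9989

Series (attitude-control processor and star tracker): 0.955000 × 0.949000 = 0.906295
Parallel (wheel drive electronics and [0.906295]): 1 − (1 − 0.816000)(1 − 0.906295) = 0.982758
Series ([0.982758] and sun sensor): 0.982758 × 0.969000 = 0.952293
Parallel (reaction wheel, magnetorquer, and [0.952293]): 1 − (1 − 0.912000)(1 − 0.727000)(1 − 0.952293) = 0.9989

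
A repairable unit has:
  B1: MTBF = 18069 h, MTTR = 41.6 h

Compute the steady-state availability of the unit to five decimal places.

A(B1) = MTBF/(MTBF+MTTR) = 18069/(18069+41.6) = 0.99770

0.99770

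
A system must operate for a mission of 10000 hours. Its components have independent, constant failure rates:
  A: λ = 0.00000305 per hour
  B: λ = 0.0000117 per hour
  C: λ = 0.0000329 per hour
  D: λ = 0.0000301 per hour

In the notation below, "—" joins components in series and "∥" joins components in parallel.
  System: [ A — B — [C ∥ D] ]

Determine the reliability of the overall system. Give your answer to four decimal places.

R(A) = exp(−0.00000305 × 10000) = 0.969960
R(B) = exp(−0.0000117 × 10000) = 0.889585
R(C) = exp(−0.0000329 × 10000) = 0.719643
R(D) = exp(−0.0000301 × 10000) = 0.740078
Parallel (C and D): 1 − (1 − 0.719643)(1 − 0.740078) = 0.927129
Series (A, B, and [0.927129]): 0.969960 × 0.889585 × 0.927129 = 0.8000

0.8000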